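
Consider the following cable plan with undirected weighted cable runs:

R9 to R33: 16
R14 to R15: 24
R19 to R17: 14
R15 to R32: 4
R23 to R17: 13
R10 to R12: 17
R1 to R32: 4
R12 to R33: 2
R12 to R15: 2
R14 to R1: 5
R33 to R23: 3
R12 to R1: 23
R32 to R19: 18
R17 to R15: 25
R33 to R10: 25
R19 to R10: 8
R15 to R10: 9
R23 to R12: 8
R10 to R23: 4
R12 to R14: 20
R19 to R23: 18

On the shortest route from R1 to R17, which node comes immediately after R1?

Compare a few routes:
R1 → R32 → R15 → R17: 4+4+25 = 33
R1 → R32 → R15 → R12 → R33 → R23 → R17: 4+4+2+2+3+13 = 28
R1 → R32 → R15 → R12 → R23 → R17: 4+4+2+8+13 = 31
The minimum is 28 via R1 → R32 → R15 → R12 → R33 → R23 → R17.
So from R1 the first move is to R32.

R32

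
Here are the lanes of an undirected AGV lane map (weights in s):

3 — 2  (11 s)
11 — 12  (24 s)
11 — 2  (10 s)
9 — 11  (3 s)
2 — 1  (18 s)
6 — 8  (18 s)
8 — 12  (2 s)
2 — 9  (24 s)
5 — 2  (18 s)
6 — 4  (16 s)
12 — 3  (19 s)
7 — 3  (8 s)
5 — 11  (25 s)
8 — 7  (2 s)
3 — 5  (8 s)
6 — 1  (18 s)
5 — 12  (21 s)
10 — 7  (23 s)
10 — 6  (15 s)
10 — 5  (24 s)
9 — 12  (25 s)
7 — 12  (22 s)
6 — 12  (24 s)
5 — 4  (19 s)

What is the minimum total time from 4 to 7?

35 s

Compare a few routes:
4 - 5 - 12 - 8 - 7: 19+21+2+2 = 44
4 - 5 - 3 - 7: 19+8+8 = 35
4 - 6 - 12 - 8 - 7: 16+24+2+2 = 44
4 - 6 - 8 - 7: 16+18+2 = 36
The minimum is 35 s via 4 - 5 - 3 - 7.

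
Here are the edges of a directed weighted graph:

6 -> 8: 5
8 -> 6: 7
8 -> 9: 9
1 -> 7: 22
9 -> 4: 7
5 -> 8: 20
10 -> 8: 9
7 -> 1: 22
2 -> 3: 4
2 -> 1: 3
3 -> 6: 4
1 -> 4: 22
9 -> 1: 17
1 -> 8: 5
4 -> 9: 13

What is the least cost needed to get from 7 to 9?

36

Candidate routes:
7 - 1 - 8 - 9: 22+5+9 = 36
7 - 1 - 4 - 9: 22+22+13 = 57
The minimum is 36 via 7 - 1 - 8 - 9.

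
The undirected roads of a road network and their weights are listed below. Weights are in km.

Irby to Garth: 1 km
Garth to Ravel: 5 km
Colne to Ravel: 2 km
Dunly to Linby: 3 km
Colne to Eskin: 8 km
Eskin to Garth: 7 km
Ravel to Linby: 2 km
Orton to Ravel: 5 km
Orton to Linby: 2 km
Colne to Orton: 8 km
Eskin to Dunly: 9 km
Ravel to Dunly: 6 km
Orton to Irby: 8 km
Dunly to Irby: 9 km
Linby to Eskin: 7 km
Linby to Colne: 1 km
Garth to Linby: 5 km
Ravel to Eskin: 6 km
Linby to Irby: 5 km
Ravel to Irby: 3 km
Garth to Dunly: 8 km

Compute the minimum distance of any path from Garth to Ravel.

Compare a few routes:
Garth–Ravel: 5 = 5
Garth–Irby–Ravel: 1+3 = 4
Garth–Linby–Colne–Ravel: 5+1+2 = 8
Garth–Linby–Ravel: 5+2 = 7
Cheapest is Garth–Irby–Ravel at 4 km.

4 km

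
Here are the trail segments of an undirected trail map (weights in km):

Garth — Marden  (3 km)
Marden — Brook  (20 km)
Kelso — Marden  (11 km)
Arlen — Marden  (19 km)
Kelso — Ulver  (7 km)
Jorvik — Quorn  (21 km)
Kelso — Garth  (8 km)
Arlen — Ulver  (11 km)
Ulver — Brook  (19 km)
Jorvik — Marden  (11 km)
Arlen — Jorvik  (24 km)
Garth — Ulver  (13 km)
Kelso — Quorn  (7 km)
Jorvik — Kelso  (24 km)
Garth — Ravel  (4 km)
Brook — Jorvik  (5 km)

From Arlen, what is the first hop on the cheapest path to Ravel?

Marden

Compare a few routes:
Arlen → Ulver → Kelso → Marden → Garth → Ravel: 11+7+11+3+4 = 36
Arlen → Ulver → Kelso → Garth → Ravel: 11+7+8+4 = 30
Arlen → Ulver → Garth → Ravel: 11+13+4 = 28
Arlen → Marden → Garth → Ravel: 19+3+4 = 26
The minimum is 26 km via Arlen → Marden → Garth → Ravel.
So from Arlen the first move is to Marden.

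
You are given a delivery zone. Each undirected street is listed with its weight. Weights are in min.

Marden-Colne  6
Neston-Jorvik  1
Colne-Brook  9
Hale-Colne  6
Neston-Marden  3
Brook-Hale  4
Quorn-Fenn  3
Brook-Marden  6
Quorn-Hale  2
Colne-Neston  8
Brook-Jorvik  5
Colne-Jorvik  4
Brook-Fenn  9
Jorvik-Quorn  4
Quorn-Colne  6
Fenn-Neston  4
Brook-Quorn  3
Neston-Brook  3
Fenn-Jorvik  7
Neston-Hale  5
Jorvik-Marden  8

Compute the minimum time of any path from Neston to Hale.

5 min

Running Dijkstra from Neston:
Neston: 0
Jorvik: 1  (via Neston)
Marden: 3  (via Neston)
Brook: 3  (via Neston)
Fenn: 4  (via Neston)
Quorn: 5  (via Jorvik)
Colne: 5  (via Jorvik)
Hale: 5  (via Neston)
Shortest route: Neston–Hale = 5 min.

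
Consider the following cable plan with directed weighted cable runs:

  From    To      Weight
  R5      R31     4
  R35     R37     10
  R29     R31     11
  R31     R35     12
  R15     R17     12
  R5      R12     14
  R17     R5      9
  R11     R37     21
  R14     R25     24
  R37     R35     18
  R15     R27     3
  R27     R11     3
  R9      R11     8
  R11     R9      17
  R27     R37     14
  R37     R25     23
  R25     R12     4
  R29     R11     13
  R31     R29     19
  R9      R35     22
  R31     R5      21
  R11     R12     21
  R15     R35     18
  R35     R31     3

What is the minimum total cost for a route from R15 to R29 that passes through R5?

44

Best R15 to R5: R15–R17–R5 costing 21
Best R5 to R29: R5–R31–R29 costing 23
Total via R5: 21 + 23 = 44.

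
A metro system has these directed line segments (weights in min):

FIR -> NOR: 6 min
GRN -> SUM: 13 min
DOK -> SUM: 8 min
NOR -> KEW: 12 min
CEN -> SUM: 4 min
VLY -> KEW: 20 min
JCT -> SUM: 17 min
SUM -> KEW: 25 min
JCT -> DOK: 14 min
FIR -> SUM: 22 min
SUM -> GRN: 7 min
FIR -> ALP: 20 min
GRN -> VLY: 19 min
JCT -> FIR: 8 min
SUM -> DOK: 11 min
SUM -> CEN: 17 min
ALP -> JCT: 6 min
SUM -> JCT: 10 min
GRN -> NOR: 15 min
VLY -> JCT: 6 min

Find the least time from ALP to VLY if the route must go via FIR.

Best ALP to FIR: ALP–JCT–FIR costing 14
Shortest FIR→VLY: FIR–SUM–GRN–VLY = 48
Total via FIR: 14 + 48 = 62 min.

62 min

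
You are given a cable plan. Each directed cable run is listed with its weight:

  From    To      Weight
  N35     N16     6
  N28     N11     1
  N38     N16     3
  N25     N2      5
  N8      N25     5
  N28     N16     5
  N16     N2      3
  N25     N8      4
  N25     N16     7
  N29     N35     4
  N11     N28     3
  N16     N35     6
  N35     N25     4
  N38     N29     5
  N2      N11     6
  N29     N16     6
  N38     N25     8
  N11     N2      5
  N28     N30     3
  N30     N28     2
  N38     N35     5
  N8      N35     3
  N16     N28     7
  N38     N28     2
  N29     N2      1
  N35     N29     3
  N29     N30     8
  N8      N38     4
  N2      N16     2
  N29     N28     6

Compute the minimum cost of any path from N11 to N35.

Shortest distances from N11:
N11: 0
N28: 3  (via N11)
N2: 5  (via N11)
N30: 6  (via N28)
N16: 7  (via N2)
N35: 13  (via N16)
Shortest route: N11 → N2 → N16 → N35 = 13.

13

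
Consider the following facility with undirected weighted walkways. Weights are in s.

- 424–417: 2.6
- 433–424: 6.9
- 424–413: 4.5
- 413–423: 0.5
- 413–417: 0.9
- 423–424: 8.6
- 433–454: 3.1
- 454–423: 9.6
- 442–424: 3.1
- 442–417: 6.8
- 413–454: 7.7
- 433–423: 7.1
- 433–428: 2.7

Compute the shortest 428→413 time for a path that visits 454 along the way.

Best 428 to 454: 428–433–454 costing 5.8
Best 454 to 413: 454–413 costing 7.7
Total via 454: 5.8 + 7.7 = 13.5 s.

13.5 s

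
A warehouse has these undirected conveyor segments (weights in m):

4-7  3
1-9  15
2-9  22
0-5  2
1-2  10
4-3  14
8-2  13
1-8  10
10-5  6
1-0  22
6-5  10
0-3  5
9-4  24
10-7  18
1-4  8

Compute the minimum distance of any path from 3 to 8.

32 m

Enumerating some paths:
3–0–1–8: 5+22+10 = 37
3–4–1–8: 14+8+10 = 32
The minimum is 32 m via 3–4–1–8.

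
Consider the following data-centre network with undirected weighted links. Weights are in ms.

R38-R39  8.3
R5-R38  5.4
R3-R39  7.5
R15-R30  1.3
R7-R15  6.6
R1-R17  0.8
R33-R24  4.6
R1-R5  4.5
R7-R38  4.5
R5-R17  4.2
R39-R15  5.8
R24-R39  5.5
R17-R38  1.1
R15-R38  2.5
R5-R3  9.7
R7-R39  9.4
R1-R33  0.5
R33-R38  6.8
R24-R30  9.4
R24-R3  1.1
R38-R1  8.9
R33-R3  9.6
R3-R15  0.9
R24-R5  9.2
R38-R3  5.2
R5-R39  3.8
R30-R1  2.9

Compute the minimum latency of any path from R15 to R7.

Compare a few routes:
R15–R38–R7: 2.5+4.5 = 7
R15–R7: 6.6 = 6.6
R15–R30–R1–R17–R38–R7: 1.3+2.9+0.8+1.1+4.5 = 10.6
The minimum is 6.6 ms via R15–R7.

6.6 ms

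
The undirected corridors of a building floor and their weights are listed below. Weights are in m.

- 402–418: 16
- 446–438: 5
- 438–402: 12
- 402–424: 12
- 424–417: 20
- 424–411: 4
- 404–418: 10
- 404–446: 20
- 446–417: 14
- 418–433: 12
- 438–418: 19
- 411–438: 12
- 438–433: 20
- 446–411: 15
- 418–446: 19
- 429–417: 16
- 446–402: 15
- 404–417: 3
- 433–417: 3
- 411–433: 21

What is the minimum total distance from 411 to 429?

Candidate routes:
411 - 438 - 446 - 417 - 429: 12+5+14+16 = 47
411 - 446 - 417 - 429: 15+14+16 = 45
411 - 424 - 417 - 429: 4+20+16 = 40
The minimum is 40 m via 411 - 424 - 417 - 429.

40 m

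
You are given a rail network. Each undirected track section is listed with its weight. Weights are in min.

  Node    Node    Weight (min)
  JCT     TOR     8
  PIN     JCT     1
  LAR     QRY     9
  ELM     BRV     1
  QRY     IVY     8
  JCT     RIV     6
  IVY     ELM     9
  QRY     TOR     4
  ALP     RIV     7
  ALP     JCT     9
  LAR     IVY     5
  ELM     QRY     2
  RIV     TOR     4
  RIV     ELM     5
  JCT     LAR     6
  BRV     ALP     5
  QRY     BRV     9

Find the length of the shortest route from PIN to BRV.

13 min

Compare a few routes:
PIN - JCT - RIV - ELM - BRV: 1+6+5+1 = 13
PIN - JCT - ALP - BRV: 1+9+5 = 15
Cheapest is PIN - JCT - RIV - ELM - BRV at 13 min.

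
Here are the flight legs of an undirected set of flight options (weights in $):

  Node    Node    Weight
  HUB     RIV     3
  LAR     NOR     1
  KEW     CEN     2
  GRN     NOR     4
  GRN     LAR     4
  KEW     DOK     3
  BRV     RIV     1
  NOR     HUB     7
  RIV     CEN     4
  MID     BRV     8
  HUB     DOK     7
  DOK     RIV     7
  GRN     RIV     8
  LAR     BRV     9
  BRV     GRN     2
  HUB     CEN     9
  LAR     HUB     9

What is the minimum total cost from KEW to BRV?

Running Dijkstra from KEW:
KEW: 0
CEN: 2  (via KEW)
DOK: 3  (via KEW)
RIV: 6  (via CEN)
BRV: 7  (via RIV)
Shortest route: KEW → CEN → RIV → BRV = $7.

$7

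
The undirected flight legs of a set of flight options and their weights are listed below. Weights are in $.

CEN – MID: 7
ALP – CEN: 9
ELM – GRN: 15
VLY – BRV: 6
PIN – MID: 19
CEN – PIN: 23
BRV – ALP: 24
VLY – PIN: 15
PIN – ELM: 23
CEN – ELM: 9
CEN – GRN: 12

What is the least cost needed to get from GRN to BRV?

$45

Compare a few routes:
GRN - ELM - CEN - ALP - BRV: 15+9+9+24 = 57
GRN - CEN - ALP - BRV: 12+9+24 = 45
GRN - CEN - MID - PIN - VLY - BRV: 12+7+19+15+6 = 59
GRN - CEN - PIN - VLY - BRV: 12+23+15+6 = 56
The minimum is $45 via GRN - CEN - ALP - BRV.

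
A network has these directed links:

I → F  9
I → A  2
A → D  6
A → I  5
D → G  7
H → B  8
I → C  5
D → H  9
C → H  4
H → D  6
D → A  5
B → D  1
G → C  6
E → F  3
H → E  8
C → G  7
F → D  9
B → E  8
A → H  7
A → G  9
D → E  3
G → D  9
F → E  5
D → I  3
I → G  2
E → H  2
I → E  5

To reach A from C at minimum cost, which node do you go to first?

Enumerating some paths:
C → H → B → D → A: 4+8+1+5 = 18
C → H → D → A: 4+6+5 = 15
The minimum is 15 via C → H → D → A.
So from C the first move is to H.

H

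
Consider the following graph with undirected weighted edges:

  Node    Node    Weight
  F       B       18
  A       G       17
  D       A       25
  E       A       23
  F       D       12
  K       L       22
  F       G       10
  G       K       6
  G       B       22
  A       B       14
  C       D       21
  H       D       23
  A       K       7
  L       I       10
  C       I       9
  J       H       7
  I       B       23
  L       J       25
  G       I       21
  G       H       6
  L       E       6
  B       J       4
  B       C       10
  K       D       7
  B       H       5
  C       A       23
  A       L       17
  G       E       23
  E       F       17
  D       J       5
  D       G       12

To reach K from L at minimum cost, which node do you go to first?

K

Enumerating some paths:
L - E - G - K: 6+23+6 = 35
L - A - K: 17+7 = 24
L - K: 22 = 22
L - E - A - K: 6+23+7 = 36
The minimum is 22 via L - K.
So from L the first move is to K.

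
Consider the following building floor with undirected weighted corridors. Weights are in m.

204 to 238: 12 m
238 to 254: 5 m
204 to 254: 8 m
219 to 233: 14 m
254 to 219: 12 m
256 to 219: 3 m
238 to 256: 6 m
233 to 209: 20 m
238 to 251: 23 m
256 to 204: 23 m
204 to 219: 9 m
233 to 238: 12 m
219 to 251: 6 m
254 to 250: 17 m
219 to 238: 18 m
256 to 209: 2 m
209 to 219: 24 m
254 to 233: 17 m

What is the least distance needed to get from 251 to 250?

Running Dijkstra from 251:
251: 0
219: 6  (via 251)
256: 9  (via 219)
209: 11  (via 256)
204: 15  (via 219)
238: 15  (via 256)
254: 18  (via 219)
233: 20  (via 219)
250: 35  (via 254)
Shortest route: 251–219–254–250 = 35 m.

35 m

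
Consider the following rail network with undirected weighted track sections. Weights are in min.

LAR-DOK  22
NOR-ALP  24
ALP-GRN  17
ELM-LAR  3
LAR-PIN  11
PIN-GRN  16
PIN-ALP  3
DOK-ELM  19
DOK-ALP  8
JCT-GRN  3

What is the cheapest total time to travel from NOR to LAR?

Shortest distances from NOR:
NOR: 0
ALP: 24  (via NOR)
PIN: 27  (via ALP)
DOK: 32  (via ALP)
LAR: 38  (via PIN)
Shortest route: NOR → ALP → PIN → LAR = 38 min.

38 min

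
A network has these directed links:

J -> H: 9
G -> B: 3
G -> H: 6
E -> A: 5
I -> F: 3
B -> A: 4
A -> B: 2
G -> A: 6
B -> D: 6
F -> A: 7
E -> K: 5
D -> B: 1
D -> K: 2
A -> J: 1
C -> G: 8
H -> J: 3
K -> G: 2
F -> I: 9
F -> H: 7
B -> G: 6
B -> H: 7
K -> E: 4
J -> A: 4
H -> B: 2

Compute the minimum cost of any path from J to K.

Enumerating some paths:
J - H - B - D - K: 9+2+6+2 = 19
J - A - B - D - K: 4+2+6+2 = 14
The minimum is 14 via J - A - B - D - K.

14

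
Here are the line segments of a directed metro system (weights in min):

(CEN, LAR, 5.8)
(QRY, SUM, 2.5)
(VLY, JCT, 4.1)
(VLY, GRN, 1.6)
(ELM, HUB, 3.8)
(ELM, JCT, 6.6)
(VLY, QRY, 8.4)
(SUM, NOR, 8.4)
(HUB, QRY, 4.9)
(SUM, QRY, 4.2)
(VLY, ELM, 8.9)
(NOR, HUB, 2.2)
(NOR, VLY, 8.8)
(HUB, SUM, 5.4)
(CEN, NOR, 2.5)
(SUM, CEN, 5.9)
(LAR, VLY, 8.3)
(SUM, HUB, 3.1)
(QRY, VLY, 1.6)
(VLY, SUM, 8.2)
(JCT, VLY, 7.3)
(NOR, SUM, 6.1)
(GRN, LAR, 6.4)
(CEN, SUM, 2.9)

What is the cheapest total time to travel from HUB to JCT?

10.6 min

Running Dijkstra from HUB:
HUB: 0
QRY: 4.9  (via HUB)
SUM: 5.4  (via HUB)
VLY: 6.5  (via QRY)
GRN: 8.1  (via VLY)
JCT: 10.6  (via VLY)
Shortest route: HUB–QRY–VLY–JCT = 10.6 min.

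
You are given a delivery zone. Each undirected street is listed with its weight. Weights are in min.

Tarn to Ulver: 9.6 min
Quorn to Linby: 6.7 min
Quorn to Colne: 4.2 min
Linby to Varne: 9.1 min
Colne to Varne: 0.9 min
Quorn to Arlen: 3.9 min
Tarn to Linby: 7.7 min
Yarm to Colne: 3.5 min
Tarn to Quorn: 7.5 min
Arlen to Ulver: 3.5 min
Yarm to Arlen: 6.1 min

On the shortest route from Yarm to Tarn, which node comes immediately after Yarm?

Compare a few routes:
Yarm → Arlen → Quorn → Tarn: 6.1+3.9+7.5 = 17.5
Yarm → Colne → Quorn → Tarn: 3.5+4.2+7.5 = 15.2
The minimum is 15.2 min via Yarm → Colne → Quorn → Tarn.
So from Yarm the first move is to Colne.

Colne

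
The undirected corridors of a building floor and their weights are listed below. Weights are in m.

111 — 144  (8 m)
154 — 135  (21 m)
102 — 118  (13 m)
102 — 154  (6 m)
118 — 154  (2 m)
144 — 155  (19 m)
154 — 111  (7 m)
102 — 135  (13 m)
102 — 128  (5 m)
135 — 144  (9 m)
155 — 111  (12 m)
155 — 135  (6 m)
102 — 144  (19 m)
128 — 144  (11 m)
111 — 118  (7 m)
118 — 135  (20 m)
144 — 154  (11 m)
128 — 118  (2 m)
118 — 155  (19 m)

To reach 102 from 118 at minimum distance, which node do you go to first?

128

Enumerating some paths:
118 - 102: 13 = 13
118 - 128 - 102: 2+5 = 7
118 - 154 - 102: 2+6 = 8
The minimum is 7 m via 118 - 128 - 102.
So from 118 the first move is to 128.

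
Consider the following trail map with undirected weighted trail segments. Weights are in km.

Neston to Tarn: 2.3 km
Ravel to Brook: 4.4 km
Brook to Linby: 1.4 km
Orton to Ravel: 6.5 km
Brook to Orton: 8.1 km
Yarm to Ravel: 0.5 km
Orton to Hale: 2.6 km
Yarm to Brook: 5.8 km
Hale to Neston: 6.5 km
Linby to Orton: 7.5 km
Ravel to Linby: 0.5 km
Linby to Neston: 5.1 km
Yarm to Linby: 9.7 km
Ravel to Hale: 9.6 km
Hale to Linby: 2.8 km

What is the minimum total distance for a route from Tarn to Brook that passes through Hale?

13 km

Best Tarn to Hale: Tarn → Neston → Hale costing 8.8
Best Hale to Brook: Hale → Linby → Brook costing 4.2
Total via Hale: 8.8 + 4.2 = 13 km.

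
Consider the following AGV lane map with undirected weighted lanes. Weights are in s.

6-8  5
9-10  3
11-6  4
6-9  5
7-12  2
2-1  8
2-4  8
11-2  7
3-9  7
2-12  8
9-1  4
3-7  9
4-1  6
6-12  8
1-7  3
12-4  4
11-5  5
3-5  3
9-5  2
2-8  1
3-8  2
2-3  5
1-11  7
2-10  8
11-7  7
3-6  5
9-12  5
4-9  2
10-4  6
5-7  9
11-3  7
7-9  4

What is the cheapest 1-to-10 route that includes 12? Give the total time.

Best 1 to 12: 1 → 7 → 12 costing 5
Shortest 12→10: 12 → 9 → 10 = 8
Total via 12: 5 + 8 = 13 s.

13 s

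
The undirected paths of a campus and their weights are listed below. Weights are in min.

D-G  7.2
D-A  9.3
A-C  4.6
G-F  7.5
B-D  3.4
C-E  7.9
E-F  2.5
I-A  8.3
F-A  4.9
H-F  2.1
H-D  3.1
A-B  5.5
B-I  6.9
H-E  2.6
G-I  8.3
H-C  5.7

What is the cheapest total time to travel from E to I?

15.7 min

Enumerating some paths:
E - H - D - B - I: 2.6+3.1+3.4+6.9 = 16
E - F - A - I: 2.5+4.9+8.3 = 15.7
E - H - F - A - I: 2.6+2.1+4.9+8.3 = 17.9
The minimum is 15.7 min via E - F - A - I.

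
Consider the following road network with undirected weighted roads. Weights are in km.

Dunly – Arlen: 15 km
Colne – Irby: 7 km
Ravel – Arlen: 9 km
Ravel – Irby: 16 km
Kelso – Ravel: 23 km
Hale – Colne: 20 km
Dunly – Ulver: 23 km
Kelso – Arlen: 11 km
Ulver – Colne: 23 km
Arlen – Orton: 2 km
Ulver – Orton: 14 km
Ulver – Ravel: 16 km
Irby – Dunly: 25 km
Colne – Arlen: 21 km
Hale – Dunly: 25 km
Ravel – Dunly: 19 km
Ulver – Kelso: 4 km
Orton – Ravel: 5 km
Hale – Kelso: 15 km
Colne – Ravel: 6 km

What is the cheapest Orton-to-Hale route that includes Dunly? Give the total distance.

42 km

Shortest Orton→Dunly: Orton–Arlen–Dunly = 17
Shortest Dunly→Hale: Dunly–Hale = 25
Total via Dunly: 17 + 25 = 42 km.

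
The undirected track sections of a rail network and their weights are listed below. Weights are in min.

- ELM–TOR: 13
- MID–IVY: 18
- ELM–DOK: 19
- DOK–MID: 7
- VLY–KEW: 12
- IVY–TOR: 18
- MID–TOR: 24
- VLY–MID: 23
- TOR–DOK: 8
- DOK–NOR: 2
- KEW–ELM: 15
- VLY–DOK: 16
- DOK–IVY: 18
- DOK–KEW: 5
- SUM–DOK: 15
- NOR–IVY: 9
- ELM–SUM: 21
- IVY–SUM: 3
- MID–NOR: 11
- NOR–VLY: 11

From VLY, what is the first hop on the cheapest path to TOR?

Enumerating some paths:
VLY → KEW → DOK → TOR: 12+5+8 = 25
VLY → NOR → DOK → TOR: 11+2+8 = 21
VLY → DOK → TOR: 16+8 = 24
VLY → NOR → MID → DOK → TOR: 11+11+7+8 = 37
Cheapest is VLY → NOR → DOK → TOR at 21 min.
So from VLY the first move is to NOR.

NOR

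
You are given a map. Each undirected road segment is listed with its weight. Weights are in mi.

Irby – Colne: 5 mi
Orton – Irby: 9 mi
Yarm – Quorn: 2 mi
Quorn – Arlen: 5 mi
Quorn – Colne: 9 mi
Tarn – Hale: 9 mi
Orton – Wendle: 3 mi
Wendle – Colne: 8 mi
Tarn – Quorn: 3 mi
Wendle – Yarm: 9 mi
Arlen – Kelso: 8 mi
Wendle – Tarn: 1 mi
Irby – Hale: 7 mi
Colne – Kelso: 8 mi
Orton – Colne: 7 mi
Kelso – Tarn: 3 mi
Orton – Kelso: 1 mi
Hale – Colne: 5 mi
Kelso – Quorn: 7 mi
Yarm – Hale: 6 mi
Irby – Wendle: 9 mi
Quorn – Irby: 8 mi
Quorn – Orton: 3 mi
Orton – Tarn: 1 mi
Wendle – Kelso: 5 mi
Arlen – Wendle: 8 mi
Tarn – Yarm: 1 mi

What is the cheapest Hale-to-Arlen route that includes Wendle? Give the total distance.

Shortest Hale→Wendle: Hale → Yarm → Tarn → Wendle = 8
Shortest Wendle→Arlen: Wendle → Arlen = 8
Total via Wendle: 8 + 8 = 16 mi.

16 mi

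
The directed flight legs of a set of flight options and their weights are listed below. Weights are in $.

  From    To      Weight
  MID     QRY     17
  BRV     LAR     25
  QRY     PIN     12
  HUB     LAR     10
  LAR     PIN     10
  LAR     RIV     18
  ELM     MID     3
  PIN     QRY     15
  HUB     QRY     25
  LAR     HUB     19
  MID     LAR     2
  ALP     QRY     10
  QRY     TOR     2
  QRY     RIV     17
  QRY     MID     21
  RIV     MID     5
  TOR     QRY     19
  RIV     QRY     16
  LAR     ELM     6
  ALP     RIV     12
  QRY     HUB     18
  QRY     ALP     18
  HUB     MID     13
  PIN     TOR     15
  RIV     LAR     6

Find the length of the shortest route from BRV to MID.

Candidate routes:
BRV–LAR–HUB–MID: 25+19+13 = 57
BRV–LAR–RIV–MID: 25+18+5 = 48
BRV–LAR–ELM–MID: 25+6+3 = 34
Cheapest is BRV–LAR–ELM–MID at $34.

$34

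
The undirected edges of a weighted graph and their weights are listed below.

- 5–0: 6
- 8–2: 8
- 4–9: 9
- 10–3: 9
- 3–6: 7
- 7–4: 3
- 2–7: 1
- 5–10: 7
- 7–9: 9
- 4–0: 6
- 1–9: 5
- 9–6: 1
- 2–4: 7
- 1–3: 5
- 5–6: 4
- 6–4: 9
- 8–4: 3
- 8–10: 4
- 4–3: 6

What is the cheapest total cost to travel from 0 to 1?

Compare a few routes:
0 → 4 → 3 → 1: 6+6+5 = 17
0 → 5 → 6 → 9 → 1: 6+4+1+5 = 16
0 → 4 → 6 → 9 → 1: 6+9+1+5 = 21
0 → 4 → 9 → 1: 6+9+5 = 20
Cheapest is 0 → 5 → 6 → 9 → 1 at 16.

16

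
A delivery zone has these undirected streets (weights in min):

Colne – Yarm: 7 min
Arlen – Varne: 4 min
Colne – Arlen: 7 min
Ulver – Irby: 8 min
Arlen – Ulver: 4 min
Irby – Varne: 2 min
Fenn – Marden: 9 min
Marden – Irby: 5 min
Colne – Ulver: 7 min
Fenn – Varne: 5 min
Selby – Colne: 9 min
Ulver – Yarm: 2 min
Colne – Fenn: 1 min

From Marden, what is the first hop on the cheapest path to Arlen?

Irby

Enumerating some paths:
Marden → Irby → Ulver → Arlen: 5+8+4 = 17
Marden → Irby → Varne → Arlen: 5+2+4 = 11
Cheapest is Marden → Irby → Varne → Arlen at 11 min.
So from Marden the first move is to Irby.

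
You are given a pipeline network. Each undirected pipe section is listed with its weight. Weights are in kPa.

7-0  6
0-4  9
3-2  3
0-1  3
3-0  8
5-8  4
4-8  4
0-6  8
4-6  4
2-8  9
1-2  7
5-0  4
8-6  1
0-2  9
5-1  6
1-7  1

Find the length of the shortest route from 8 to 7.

11 kPa

Shortest distances from 8:
8: 0
6: 1  (via 8)
4: 4  (via 8)
5: 4  (via 8)
0: 8  (via 5)
2: 9  (via 8)
1: 10  (via 5)
7: 11  (via 1)
Shortest route: 8–5–1–7 = 11 kPa.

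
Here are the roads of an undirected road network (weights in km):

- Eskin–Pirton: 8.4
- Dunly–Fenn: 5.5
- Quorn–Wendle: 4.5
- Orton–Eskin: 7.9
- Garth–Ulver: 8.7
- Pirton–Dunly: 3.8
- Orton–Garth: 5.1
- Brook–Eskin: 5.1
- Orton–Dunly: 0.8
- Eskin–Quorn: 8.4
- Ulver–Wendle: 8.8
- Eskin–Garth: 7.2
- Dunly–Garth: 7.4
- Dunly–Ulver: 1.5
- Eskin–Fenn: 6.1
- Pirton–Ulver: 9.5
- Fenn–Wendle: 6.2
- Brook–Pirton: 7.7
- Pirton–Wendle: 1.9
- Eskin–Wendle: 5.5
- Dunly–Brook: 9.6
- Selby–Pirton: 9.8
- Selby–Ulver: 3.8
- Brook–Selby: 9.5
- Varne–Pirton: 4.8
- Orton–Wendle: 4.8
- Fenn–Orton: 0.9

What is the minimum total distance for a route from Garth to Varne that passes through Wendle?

16.6 km

Best Garth to Wendle: Garth–Orton–Wendle costing 9.9
Shortest Wendle→Varne: Wendle–Pirton–Varne = 6.7
Total via Wendle: 9.9 + 6.7 = 16.6 km.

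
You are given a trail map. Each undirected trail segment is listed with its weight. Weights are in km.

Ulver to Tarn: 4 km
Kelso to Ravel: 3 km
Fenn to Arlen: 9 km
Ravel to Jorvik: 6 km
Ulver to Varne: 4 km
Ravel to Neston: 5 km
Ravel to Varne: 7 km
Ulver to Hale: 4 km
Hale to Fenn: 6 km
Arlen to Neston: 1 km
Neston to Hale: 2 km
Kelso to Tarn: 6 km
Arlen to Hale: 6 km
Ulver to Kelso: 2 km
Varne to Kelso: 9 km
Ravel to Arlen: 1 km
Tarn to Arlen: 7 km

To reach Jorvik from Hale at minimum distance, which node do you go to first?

Neston

Candidate routes:
Hale–Neston–Arlen–Ravel–Jorvik: 2+1+1+6 = 10
Hale–Arlen–Ravel–Jorvik: 6+1+6 = 13
The minimum is 10 km via Hale–Neston–Arlen–Ravel–Jorvik.
So from Hale the first move is to Neston.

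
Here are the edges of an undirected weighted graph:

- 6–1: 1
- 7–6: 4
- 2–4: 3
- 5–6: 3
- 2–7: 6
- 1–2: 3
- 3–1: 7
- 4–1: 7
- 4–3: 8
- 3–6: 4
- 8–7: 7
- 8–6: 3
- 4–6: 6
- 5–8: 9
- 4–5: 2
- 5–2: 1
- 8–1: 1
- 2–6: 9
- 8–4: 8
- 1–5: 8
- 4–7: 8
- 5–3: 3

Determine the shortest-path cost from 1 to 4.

6

Compare a few routes:
1–6–5–2–4: 1+3+1+3 = 8
1–4: 7 = 7
1–2–4: 3+3 = 6
1–6–4: 1+6 = 7
Cheapest is 1–2–4 at 6.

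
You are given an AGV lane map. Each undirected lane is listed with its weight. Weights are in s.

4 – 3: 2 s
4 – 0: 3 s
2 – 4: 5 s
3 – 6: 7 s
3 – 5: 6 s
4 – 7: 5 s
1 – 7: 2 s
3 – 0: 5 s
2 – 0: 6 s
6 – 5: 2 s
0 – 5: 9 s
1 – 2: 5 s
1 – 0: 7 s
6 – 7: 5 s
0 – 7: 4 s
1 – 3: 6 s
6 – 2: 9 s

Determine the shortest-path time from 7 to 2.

Running Dijkstra from 7:
7: 0
1: 2  (via 7)
0: 4  (via 7)
4: 5  (via 7)
6: 5  (via 7)
2: 7  (via 1)
Shortest route: 7–1–2 = 7 s.

7 s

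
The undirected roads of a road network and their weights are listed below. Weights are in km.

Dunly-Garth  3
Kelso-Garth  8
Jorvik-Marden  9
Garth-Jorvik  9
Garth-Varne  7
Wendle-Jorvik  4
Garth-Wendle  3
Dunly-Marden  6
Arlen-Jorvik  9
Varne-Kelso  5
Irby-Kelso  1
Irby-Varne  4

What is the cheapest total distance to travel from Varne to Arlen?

23 km

Shortest distances from Varne:
Varne: 0
Irby: 4  (via Varne)
Kelso: 5  (via Varne)
Garth: 7  (via Varne)
Wendle: 10  (via Garth)
Dunly: 10  (via Garth)
Jorvik: 14  (via Wendle)
Marden: 16  (via Dunly)
Arlen: 23  (via Jorvik)
Shortest route: Varne–Garth–Wendle–Jorvik–Arlen = 23 km.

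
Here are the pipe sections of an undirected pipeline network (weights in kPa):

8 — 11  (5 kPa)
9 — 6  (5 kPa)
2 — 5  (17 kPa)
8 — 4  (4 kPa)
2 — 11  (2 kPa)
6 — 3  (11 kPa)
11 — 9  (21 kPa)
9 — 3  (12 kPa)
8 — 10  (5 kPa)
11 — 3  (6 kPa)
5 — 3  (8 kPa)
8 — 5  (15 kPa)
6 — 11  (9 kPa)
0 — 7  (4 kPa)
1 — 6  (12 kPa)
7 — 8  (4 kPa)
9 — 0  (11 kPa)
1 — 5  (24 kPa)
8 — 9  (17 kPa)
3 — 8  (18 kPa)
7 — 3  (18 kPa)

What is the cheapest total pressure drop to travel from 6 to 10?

Settle nodes by increasing distance from 6:
6: 0
9: 5  (via 6)
11: 9  (via 6)
2: 11  (via 11)
3: 11  (via 6)
1: 12  (via 6)
8: 14  (via 11)
0: 16  (via 9)
4: 18  (via 8)
7: 18  (via 8)
5: 19  (via 3)
10: 19  (via 8)
Shortest route: 6–11–8–10 = 19 kPa.

19 kPa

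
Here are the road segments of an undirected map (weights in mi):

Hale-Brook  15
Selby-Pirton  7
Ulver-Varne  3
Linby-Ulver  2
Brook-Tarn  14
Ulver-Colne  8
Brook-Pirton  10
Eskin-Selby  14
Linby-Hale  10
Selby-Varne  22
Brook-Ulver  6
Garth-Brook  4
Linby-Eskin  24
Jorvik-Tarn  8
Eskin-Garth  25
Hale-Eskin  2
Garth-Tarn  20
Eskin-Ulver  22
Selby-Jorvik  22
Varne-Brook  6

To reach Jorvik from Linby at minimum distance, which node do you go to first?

Enumerating some paths:
Linby → Ulver → Brook → Garth → Tarn → Jorvik: 2+6+4+20+8 = 40
Linby → Ulver → Brook → Tarn → Jorvik: 2+6+14+8 = 30
Linby → Ulver → Varne → Brook → Garth → Tarn → Jorvik: 2+3+6+4+20+8 = 43
Linby → Ulver → Varne → Brook → Tarn → Jorvik: 2+3+6+14+8 = 33
The minimum is 30 mi via Linby → Ulver → Brook → Tarn → Jorvik.
So from Linby the first move is to Ulver.

Ulver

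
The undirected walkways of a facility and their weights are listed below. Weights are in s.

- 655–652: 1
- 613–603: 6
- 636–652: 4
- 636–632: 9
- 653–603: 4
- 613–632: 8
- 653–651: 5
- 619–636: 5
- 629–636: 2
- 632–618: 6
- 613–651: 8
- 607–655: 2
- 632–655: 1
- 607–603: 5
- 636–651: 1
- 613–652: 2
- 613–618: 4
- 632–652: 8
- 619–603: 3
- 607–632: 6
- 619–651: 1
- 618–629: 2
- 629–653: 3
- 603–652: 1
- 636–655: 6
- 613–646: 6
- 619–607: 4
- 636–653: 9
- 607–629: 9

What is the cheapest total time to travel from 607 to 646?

Shortest distances from 607:
607: 0
655: 2  (via 607)
632: 3  (via 655)
652: 3  (via 655)
619: 4  (via 607)
603: 4  (via 652)
651: 5  (via 619)
613: 5  (via 652)
636: 6  (via 651)
653: 8  (via 603)
629: 8  (via 636)
618: 9  (via 632)
646: 11  (via 613)
Shortest route: 607 → 655 → 652 → 613 → 646 = 11 s.

11 s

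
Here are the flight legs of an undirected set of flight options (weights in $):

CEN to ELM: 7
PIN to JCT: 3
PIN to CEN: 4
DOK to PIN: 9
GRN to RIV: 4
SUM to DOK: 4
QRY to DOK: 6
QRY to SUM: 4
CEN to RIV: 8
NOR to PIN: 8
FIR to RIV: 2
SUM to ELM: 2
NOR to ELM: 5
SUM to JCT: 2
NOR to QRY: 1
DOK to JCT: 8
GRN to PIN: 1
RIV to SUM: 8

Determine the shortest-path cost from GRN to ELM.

$8

Running Dijkstra from GRN:
GRN: 0
PIN: 1  (via GRN)
RIV: 4  (via GRN)
JCT: 4  (via PIN)
CEN: 5  (via PIN)
FIR: 6  (via RIV)
SUM: 6  (via JCT)
ELM: 8  (via SUM)
Shortest route: GRN–PIN–JCT–SUM–ELM = $8.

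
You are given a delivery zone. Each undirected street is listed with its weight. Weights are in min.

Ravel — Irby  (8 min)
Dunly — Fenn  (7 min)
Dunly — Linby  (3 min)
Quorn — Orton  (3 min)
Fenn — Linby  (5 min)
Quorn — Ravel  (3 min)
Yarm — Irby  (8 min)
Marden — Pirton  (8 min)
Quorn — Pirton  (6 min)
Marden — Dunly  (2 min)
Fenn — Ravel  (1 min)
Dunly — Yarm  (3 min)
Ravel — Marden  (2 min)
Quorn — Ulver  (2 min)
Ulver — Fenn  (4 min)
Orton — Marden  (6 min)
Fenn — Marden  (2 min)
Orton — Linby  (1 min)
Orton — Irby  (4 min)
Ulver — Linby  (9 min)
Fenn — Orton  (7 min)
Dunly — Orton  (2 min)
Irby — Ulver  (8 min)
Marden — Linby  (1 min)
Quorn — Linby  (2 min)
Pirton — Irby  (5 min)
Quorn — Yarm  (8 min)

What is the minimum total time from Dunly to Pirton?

Enumerating some paths:
Dunly → Linby → Quorn → Pirton: 3+2+6 = 11
Dunly → Marden → Pirton: 2+8 = 10
Dunly → Orton → Irby → Pirton: 2+4+5 = 11
The minimum is 10 min via Dunly → Marden → Pirton.

10 min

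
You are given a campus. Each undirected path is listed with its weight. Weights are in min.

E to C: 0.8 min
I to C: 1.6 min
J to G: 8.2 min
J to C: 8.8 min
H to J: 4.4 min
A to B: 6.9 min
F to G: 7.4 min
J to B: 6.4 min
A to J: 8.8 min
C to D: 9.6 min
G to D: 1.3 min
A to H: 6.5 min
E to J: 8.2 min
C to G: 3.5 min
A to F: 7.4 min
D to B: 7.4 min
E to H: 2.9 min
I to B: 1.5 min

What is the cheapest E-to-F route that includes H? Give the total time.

Shortest E→H: E → H = 2.9
Best H to F: H → A → F costing 13.9
Total via H: 2.9 + 13.9 = 16.8 min.

16.8 min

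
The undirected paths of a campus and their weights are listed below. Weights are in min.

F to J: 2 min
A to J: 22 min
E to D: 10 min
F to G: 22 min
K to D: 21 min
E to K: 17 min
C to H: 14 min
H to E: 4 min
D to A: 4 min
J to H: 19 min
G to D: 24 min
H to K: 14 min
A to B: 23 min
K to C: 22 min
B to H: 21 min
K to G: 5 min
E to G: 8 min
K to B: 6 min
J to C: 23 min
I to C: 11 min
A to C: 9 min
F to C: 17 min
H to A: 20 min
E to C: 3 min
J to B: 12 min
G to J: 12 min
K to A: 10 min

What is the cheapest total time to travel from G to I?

22 min

Shortest distances from G:
G: 0
K: 5  (via G)
E: 8  (via G)
B: 11  (via K)
C: 11  (via E)
H: 12  (via E)
J: 12  (via G)
F: 14  (via J)
A: 15  (via K)
D: 18  (via E)
I: 22  (via C)
Shortest route: G–E–C–I = 22 min.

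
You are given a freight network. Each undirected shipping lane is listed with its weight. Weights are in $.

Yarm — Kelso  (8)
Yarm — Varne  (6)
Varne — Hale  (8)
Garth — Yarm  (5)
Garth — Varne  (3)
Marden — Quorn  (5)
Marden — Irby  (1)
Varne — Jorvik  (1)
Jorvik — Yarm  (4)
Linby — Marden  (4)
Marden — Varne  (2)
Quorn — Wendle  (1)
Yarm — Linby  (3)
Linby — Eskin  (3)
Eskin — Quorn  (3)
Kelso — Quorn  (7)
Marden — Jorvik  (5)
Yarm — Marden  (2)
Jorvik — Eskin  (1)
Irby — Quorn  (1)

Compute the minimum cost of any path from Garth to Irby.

Compare a few routes:
Garth - Varne - Marden - Irby: 3+2+1 = 6
Garth - Yarm - Marden - Irby: 5+2+1 = 8
Garth - Varne - Jorvik - Eskin - Quorn - Irby: 3+1+1+3+1 = 9
Cheapest is Garth - Varne - Marden - Irby at $6.

$6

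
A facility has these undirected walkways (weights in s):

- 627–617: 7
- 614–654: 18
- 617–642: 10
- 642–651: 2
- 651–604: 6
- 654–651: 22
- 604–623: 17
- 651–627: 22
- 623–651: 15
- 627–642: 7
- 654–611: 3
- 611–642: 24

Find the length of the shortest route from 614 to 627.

49 s

Shortest distances from 614:
614: 0
654: 18  (via 614)
611: 21  (via 654)
651: 40  (via 654)
642: 42  (via 651)
604: 46  (via 651)
627: 49  (via 642)
Shortest route: 614–654–651–642–627 = 49 s.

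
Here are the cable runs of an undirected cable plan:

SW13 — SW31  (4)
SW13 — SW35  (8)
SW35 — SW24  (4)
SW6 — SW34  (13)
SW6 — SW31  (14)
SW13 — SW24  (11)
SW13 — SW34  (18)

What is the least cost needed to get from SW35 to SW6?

Enumerating some paths:
SW35 → SW13 → SW31 → SW6: 8+4+14 = 26
SW35 → SW24 → SW13 → SW31 → SW6: 4+11+4+14 = 33
Cheapest is SW35 → SW13 → SW31 → SW6 at 26.

26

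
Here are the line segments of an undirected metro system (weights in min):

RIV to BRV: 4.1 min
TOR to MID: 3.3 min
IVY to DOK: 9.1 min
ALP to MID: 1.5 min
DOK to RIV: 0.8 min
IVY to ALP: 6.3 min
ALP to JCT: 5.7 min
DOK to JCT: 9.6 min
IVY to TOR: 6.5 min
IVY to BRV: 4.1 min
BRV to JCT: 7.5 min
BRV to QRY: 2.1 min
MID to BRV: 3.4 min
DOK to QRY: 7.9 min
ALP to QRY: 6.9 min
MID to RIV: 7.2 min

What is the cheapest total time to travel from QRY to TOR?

8.8 min

Settle nodes by increasing distance from QRY:
QRY: 0
BRV: 2.1  (via QRY)
MID: 5.5  (via BRV)
IVY: 6.2  (via BRV)
RIV: 6.2  (via BRV)
ALP: 6.9  (via QRY)
DOK: 7  (via RIV)
TOR: 8.8  (via MID)
Shortest route: QRY → BRV → MID → TOR = 8.8 min.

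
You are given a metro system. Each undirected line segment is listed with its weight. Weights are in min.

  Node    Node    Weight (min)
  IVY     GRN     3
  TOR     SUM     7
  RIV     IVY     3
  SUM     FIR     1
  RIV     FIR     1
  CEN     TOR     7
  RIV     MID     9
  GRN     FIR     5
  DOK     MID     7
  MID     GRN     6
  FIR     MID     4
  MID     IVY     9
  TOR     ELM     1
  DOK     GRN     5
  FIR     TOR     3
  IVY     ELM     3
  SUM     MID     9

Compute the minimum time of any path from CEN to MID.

14 min

Running Dijkstra from CEN:
CEN: 0
TOR: 7  (via CEN)
ELM: 8  (via TOR)
FIR: 10  (via TOR)
RIV: 11  (via FIR)
SUM: 11  (via FIR)
IVY: 11  (via ELM)
MID: 14  (via FIR)
Shortest route: CEN → TOR → FIR → MID = 14 min.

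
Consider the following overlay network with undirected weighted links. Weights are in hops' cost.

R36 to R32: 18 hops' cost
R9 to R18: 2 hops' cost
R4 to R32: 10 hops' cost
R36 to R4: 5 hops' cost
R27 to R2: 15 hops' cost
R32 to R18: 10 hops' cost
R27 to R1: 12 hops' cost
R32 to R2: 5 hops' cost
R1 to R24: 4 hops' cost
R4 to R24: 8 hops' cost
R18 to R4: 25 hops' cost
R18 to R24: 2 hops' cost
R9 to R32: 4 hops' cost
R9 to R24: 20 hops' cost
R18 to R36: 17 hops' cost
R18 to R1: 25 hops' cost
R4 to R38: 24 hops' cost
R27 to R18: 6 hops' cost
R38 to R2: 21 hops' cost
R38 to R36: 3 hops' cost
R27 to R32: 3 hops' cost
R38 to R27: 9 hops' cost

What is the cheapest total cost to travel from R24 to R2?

13 hops' cost

Compare a few routes:
R24 → R18 → R27 → R32 → R2: 2+6+3+5 = 16
R24 → R18 → R9 → R32 → R2: 2+2+4+5 = 13
Cheapest is R24 → R18 → R9 → R32 → R2 at 13 hops' cost.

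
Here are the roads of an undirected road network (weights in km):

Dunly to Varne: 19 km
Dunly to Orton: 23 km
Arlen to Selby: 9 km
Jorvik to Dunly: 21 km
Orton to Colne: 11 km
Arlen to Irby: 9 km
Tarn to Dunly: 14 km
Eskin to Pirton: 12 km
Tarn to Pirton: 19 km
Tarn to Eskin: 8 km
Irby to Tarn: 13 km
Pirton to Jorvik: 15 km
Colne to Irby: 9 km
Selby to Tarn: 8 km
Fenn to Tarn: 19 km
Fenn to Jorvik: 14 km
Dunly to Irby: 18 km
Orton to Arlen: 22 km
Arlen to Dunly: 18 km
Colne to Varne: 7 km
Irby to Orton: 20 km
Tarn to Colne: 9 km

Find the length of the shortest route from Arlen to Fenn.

36 km

Candidate routes:
Arlen → Irby → Tarn → Fenn: 9+13+19 = 41
Arlen → Selby → Tarn → Fenn: 9+8+19 = 36
The minimum is 36 km via Arlen → Selby → Tarn → Fenn.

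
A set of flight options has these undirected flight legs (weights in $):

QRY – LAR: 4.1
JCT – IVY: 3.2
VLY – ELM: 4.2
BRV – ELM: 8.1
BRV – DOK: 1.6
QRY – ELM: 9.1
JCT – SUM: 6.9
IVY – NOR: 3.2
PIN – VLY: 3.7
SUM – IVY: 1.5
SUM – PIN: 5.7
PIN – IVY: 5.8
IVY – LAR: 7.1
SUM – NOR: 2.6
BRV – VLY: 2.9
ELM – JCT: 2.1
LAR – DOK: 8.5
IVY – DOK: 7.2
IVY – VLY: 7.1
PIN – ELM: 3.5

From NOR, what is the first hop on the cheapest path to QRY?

IVY

Candidate routes:
NOR → SUM → IVY → LAR → QRY: 2.6+1.5+7.1+4.1 = 15.3
NOR → IVY → JCT → ELM → QRY: 3.2+3.2+2.1+9.1 = 17.6
NOR → IVY → LAR → QRY: 3.2+7.1+4.1 = 14.4
The minimum is $14.4 via NOR → IVY → LAR → QRY.
So from NOR the first move is to IVY.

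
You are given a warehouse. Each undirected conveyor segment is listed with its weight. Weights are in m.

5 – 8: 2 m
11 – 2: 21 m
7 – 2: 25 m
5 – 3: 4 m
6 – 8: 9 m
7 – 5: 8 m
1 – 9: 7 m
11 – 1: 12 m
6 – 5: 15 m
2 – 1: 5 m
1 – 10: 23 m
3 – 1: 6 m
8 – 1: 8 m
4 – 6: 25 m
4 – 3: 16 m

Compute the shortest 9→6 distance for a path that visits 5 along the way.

28 m

Best 9 to 5: 9 → 1 → 3 → 5 costing 17
Shortest 5→6: 5 → 8 → 6 = 11
Total via 5: 17 + 11 = 28 m.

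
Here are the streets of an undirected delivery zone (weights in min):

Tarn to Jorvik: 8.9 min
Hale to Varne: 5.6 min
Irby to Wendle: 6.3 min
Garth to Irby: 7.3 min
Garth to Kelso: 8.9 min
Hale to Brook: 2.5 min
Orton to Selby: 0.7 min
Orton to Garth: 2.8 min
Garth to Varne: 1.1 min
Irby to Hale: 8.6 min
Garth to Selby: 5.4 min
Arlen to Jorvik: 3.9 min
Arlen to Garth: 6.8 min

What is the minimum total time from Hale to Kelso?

15.6 min

Running Dijkstra from Hale:
Hale: 0
Brook: 2.5  (via Hale)
Varne: 5.6  (via Hale)
Garth: 6.7  (via Varne)
Irby: 8.6  (via Hale)
Orton: 9.5  (via Garth)
Selby: 10.2  (via Orton)
Arlen: 13.5  (via Garth)
Wendle: 14.9  (via Irby)
Kelso: 15.6  (via Garth)
Shortest route: Hale–Varne–Garth–Kelso = 15.6 min.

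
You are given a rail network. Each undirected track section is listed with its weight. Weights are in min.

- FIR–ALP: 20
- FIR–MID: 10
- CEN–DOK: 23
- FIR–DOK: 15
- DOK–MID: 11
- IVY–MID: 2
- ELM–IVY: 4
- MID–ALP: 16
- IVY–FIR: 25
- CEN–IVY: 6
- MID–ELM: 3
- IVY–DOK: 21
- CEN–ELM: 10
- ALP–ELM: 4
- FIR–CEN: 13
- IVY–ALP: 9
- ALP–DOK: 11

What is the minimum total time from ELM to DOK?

14 min

Settle nodes by increasing distance from ELM:
ELM: 0
MID: 3  (via ELM)
ALP: 4  (via ELM)
IVY: 4  (via ELM)
CEN: 10  (via ELM)
FIR: 13  (via MID)
DOK: 14  (via MID)
Shortest route: ELM–MID–DOK = 14 min.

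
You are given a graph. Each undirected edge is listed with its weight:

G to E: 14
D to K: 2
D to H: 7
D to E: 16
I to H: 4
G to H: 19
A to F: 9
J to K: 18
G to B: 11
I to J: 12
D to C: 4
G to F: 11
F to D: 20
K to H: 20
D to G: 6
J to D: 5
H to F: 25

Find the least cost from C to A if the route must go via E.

54

Shortest C→E: C–D–E = 20
Best E to A: E–G–F–A costing 34
Total via E: 20 + 34 = 54.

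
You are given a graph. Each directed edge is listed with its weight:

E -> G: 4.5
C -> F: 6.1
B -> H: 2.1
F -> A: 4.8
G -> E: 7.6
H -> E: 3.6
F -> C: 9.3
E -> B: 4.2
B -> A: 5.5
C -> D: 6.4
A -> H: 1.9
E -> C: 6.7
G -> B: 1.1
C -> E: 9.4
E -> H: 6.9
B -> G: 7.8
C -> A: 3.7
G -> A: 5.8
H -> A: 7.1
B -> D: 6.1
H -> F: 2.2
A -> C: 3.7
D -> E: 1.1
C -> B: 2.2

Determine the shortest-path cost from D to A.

10.8

Candidate routes:
D → E → C → A: 1.1+6.7+3.7 = 11.5
D → E → B → A: 1.1+4.2+5.5 = 10.8
D → E → G → A: 1.1+4.5+5.8 = 11.4
D → E → G → B → A: 1.1+4.5+1.1+5.5 = 12.2
Cheapest is D → E → B → A at 10.8.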